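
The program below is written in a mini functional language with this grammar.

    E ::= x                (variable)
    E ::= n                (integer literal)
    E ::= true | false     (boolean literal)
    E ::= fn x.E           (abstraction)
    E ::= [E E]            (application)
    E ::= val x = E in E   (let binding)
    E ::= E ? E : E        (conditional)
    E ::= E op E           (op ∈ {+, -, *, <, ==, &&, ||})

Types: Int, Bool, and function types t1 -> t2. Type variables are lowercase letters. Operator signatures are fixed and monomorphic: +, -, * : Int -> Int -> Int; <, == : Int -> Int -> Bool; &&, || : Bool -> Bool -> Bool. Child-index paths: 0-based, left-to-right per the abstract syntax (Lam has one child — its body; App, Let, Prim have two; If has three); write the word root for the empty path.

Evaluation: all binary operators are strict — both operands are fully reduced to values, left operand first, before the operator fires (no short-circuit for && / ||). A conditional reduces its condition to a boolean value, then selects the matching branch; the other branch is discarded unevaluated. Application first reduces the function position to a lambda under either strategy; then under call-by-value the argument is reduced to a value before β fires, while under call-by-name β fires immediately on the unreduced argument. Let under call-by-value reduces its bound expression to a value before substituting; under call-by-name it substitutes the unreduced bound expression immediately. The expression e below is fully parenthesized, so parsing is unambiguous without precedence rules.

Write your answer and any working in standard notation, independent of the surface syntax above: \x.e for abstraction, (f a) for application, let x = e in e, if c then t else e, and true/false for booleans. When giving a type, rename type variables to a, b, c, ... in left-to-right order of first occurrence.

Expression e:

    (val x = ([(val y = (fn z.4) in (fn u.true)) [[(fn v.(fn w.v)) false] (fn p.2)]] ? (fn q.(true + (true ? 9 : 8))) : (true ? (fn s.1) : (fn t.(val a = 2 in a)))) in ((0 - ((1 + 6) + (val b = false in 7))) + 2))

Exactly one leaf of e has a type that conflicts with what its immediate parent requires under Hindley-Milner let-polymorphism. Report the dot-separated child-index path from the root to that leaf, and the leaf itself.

Answer: 0.1.0.0 : true

Derivation:
\z._ : a -> Int
let y : forall. a -> Int
\u._ : b -> Bool
v : c
\w._ : d -> c
\v._ : c -> d -> c
  unify c -> d -> c ~ Bool -> e
  unify c ~ Bool
  unify d -> Bool ~ e
_ _ : d -> Bool
\p._ : f -> Int
  unify d -> Bool ~ (f -> Int) -> g
  unify d ~ f -> Int
  unify Bool ~ g
_ _ : Bool
  unify b -> Bool ~ Bool -> h
  unify b ~ Bool
  unify Bool ~ h
_ _ : Bool
  unify Bool ~ Bool
  unify Bool ~ Int
  FAIL: mismatch Bool ~ Int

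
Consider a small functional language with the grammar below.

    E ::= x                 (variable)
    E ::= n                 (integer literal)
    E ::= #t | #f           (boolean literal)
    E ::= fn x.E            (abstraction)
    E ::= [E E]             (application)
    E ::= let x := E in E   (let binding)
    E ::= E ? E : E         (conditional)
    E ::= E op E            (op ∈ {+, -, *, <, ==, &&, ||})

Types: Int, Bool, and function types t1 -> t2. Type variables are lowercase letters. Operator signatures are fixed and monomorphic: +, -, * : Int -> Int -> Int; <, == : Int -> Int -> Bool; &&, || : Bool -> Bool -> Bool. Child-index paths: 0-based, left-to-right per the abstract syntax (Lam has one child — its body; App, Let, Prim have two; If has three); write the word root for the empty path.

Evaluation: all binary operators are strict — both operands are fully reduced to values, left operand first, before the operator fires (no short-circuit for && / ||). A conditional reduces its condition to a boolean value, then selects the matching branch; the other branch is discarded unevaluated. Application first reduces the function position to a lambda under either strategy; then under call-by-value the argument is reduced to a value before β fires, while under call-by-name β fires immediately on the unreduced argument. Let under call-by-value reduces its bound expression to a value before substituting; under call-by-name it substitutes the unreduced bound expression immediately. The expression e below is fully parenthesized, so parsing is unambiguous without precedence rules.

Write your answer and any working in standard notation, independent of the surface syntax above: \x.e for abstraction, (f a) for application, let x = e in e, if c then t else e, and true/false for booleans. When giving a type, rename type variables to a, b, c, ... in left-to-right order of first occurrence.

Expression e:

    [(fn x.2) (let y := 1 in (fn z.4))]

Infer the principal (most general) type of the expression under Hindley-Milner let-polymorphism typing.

Answer: Int

Trace:
\x._ : a -> Int
let y : Int
\z._ : b -> Int
  unify a -> Int ~ (b -> Int) -> c
  unify a ~ b -> Int
  unify Int ~ c
_ _ : Int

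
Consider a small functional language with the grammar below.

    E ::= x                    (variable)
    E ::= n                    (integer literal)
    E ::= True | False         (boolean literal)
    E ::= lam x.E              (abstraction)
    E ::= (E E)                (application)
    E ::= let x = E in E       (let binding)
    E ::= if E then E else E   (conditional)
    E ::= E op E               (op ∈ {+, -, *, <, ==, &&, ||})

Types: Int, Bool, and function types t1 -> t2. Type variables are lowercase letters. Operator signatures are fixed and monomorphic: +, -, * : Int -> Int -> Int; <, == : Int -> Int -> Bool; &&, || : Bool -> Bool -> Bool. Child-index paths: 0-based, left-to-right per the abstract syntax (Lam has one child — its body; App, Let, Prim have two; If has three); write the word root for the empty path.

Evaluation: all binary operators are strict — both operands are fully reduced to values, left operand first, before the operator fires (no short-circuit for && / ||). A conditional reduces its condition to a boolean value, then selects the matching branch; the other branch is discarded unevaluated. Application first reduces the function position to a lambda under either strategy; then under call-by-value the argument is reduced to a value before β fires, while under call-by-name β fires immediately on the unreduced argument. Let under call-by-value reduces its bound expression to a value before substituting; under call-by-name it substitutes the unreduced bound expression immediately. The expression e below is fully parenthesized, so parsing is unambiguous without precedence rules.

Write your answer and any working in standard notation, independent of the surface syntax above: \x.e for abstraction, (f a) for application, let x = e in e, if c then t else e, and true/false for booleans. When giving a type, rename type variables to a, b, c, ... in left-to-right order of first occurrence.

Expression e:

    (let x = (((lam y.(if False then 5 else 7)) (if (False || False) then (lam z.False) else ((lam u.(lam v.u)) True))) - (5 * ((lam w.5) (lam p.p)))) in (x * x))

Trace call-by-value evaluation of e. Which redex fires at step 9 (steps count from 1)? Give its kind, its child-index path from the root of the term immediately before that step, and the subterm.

Answer: let at root : (let x = -18 in (x * x))

Trace:
step 0: (let x = (((\y.(if false then 5 else 7)) (if (false || false) then (\z.false) else ((\u.(\v.u)) true))) - (5 * ((\w.5) (\p.p)))) in (x * x))
step 1: [delta@0.0.1.0] (let x = (((\y.(if false then 5 else 7)) (if false then (\z.false) else ((\u.(\v.u)) true))) - (5 * ((\w.5) (\p.p)))) in (x * x))
step 2: [if@0.0.1] (let x = (((\y.(if false then 5 else 7)) ((\u.(\v.u)) true)) - (5 * ((\w.5) (\p.p)))) in (x * x))
step 3: [beta@0.0.1] (let x = (((\y.(if false then 5 else 7)) (\v.true)) - (5 * ((\w.5) (\p.p)))) in (x * x))
step 4: [beta@0.0] (let x = ((if false then 5 else 7) - (5 * ((\w.5) (\p.p)))) in (x * x))
step 5: [if@0.0] (let x = (7 - (5 * ((\w.5) (\p.p)))) in (x * x))
step 6: [beta@0.1.1] (let x = (7 - (5 * 5)) in (x * x))
step 7: [delta@0.1] (let x = (7 - 25) in (x * x))
step 8: [delta@0] (let x = -18 in (x * x))
step 9: [let@root] (-18 * -18)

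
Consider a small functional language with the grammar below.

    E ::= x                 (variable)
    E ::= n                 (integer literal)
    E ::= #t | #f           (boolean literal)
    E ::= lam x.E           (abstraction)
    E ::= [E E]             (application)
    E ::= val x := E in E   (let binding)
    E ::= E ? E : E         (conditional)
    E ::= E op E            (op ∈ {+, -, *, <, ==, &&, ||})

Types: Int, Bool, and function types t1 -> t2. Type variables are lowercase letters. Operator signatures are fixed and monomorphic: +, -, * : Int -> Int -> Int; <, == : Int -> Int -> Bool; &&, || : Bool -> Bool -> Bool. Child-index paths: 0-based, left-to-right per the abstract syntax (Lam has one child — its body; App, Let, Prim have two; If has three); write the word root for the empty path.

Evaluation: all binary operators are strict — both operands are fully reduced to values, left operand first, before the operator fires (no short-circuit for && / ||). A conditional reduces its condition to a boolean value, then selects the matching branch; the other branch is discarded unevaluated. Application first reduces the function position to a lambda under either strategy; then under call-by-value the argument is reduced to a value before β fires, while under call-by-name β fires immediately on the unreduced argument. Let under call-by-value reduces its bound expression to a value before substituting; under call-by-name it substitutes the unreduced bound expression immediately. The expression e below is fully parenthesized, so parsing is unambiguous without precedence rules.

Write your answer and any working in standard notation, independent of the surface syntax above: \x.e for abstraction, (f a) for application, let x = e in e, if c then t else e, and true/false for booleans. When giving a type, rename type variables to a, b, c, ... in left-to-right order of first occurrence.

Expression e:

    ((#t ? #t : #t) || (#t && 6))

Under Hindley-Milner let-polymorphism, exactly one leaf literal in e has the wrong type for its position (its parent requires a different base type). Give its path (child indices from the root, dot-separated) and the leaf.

Derivation:
  unify Bool ~ Bool
  unify Bool ~ Bool
  unify Bool ~ Bool
  unify Bool ~ Bool
  unify Int ~ Bool
  FAIL: mismatch Int ~ Bool

Answer: 1.1 : 6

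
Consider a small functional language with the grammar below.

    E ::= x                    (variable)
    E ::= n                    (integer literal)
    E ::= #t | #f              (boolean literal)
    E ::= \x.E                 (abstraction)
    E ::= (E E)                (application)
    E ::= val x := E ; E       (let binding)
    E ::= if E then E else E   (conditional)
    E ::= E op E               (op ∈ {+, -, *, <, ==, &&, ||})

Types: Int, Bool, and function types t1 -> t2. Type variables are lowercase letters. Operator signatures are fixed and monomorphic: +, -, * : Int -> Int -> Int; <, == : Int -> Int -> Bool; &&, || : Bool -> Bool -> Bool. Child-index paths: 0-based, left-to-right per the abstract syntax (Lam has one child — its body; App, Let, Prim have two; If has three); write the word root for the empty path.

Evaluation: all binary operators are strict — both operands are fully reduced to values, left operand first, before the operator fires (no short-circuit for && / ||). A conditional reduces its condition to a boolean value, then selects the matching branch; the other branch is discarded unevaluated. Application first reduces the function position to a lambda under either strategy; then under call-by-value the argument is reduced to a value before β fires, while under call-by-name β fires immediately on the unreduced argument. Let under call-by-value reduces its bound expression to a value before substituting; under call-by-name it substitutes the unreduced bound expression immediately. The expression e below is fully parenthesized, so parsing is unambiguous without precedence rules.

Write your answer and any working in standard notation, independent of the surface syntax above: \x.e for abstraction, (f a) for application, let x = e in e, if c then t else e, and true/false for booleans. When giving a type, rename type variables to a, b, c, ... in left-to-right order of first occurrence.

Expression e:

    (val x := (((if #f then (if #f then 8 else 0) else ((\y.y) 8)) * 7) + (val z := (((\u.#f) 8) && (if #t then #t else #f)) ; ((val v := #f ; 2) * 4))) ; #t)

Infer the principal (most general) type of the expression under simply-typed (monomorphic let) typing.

Working:
  unify Bool ~ Bool
  unify Bool ~ Bool
  unify Int ~ Int
y : a
\y._ : a -> a
  unify a -> a ~ Int -> b
  unify a ~ Int
  unify Int ~ b
_ _ : Int
  unify Int ~ Int
  unify Int ~ Int
  unify Int ~ Int
  unify Int ~ Int
\u._ : c -> Bool
  unify c -> Bool ~ Int -> d
  unify c ~ Int
  unify Bool ~ d
_ _ : Bool
  unify Bool ~ Bool
  unify Bool ~ Bool
  unify Bool ~ Bool
  unify Bool ~ Bool
let z : Bool
let v : Bool
  unify Int ~ Int
  unify Int ~ Int
  unify Int ~ Int
let x : Int

Answer: Bool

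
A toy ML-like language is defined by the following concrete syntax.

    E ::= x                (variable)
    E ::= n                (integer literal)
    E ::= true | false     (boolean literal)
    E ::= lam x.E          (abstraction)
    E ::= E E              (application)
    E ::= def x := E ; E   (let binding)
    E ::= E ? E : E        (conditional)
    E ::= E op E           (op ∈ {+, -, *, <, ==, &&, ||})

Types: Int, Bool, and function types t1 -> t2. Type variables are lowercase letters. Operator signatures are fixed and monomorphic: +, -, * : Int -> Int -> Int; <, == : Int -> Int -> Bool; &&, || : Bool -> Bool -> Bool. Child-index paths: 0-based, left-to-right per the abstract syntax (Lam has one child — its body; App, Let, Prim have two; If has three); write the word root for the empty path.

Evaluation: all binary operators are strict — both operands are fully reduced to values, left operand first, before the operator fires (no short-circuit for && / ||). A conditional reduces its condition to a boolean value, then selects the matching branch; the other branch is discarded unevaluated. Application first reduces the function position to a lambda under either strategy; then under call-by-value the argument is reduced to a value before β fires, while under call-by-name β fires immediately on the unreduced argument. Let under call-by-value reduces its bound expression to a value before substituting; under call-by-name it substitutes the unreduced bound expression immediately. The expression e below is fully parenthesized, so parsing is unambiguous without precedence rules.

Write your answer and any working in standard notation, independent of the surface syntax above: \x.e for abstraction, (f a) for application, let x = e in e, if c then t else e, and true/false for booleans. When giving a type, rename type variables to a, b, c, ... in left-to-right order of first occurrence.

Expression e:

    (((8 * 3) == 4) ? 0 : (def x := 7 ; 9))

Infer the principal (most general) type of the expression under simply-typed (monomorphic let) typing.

Answer: Int

Trace:
  unify Int ~ Int
  unify Int ~ Int
  unify Int ~ Int
  unify Int ~ Int
  unify Bool ~ Bool
let x : Int
  unify Int ~ Int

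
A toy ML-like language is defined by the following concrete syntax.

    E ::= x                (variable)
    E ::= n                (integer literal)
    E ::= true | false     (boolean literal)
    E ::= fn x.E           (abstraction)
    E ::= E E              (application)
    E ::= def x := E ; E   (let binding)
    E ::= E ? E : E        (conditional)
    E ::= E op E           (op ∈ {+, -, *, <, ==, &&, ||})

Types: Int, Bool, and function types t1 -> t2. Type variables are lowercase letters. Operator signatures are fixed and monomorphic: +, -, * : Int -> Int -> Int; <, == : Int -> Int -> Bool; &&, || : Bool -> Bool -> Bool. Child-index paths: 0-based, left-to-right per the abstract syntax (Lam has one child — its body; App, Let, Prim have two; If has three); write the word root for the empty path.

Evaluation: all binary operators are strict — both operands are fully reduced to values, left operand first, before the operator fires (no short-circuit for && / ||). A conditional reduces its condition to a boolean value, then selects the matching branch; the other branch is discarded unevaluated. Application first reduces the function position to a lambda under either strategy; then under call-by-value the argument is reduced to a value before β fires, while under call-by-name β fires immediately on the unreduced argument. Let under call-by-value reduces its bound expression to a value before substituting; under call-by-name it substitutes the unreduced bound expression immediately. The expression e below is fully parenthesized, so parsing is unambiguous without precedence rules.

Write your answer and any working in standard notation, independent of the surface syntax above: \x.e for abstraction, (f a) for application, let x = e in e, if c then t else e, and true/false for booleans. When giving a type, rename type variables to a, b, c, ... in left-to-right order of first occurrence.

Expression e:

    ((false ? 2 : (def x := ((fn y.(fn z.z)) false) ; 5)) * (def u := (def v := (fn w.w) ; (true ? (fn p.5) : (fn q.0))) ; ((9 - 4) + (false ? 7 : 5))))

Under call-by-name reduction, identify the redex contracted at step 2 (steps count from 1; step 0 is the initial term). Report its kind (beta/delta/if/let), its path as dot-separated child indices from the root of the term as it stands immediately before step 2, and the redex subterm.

Derivation:
step 0: ((if false then 2 else (let x = ((\y.(\z.z)) false) in 5)) * (let u = (let v = (\w.w) in (if true then (\p.5) else (\q.0))) in ((9 - 4) + (if false then 7 else 5))))
step 1: [if@0] ((let x = ((\y.(\z.z)) false) in 5) * (let u = (let v = (\w.w) in (if true then (\p.5) else (\q.0))) in ((9 - 4) + (if false then 7 else 5))))
step 2: [let@0] (5 * (let u = (let v = (\w.w) in (if true then (\p.5) else (\q.0))) in ((9 - 4) + (if false then 7 else 5))))

Answer: let at 0 : (let x = ((\y.(\z.z)) false) in 5)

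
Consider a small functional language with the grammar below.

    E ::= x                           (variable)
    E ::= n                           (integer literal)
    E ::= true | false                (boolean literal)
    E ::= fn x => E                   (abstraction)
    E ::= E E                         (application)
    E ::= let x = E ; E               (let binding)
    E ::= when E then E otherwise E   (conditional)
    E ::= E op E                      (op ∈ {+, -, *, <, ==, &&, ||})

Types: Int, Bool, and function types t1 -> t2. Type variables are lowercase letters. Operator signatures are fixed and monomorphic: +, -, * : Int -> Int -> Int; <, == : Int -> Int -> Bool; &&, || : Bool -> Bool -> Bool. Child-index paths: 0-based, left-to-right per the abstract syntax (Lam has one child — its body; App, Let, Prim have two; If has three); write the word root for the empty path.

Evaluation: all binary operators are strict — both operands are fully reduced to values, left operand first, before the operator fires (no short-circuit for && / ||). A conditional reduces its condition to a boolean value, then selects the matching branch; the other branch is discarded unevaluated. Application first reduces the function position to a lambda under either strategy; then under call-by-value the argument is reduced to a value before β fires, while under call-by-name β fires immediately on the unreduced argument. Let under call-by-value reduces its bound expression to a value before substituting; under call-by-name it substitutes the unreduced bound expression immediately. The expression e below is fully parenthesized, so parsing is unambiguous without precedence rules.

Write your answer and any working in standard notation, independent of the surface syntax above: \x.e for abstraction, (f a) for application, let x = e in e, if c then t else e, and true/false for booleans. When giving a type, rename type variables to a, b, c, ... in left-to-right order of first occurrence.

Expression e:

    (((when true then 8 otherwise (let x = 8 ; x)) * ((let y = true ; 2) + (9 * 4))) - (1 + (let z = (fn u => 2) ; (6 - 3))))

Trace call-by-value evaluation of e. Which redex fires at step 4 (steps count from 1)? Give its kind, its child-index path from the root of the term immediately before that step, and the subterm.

Working:
step 0: (((if true then 8 else (let x = 8 in x)) * ((let y = true in 2) + (9 * 4))) - (1 + (let z = (\u.2) in (6 - 3))))
step 1: [if@0.0] ((8 * ((let y = true in 2) + (9 * 4))) - (1 + (let z = (\u.2) in (6 - 3))))
step 2: [let@0.1.0] ((8 * (2 + (9 * 4))) - (1 + (let z = (\u.2) in (6 - 3))))
step 3: [delta@0.1.1] ((8 * (2 + 36)) - (1 + (let z = (\u.2) in (6 - 3))))
step 4: [delta@0.1] ((8 * 38) - (1 + (let z = (\u.2) in (6 - 3))))

Answer: delta at 0.1 : (2 + 36)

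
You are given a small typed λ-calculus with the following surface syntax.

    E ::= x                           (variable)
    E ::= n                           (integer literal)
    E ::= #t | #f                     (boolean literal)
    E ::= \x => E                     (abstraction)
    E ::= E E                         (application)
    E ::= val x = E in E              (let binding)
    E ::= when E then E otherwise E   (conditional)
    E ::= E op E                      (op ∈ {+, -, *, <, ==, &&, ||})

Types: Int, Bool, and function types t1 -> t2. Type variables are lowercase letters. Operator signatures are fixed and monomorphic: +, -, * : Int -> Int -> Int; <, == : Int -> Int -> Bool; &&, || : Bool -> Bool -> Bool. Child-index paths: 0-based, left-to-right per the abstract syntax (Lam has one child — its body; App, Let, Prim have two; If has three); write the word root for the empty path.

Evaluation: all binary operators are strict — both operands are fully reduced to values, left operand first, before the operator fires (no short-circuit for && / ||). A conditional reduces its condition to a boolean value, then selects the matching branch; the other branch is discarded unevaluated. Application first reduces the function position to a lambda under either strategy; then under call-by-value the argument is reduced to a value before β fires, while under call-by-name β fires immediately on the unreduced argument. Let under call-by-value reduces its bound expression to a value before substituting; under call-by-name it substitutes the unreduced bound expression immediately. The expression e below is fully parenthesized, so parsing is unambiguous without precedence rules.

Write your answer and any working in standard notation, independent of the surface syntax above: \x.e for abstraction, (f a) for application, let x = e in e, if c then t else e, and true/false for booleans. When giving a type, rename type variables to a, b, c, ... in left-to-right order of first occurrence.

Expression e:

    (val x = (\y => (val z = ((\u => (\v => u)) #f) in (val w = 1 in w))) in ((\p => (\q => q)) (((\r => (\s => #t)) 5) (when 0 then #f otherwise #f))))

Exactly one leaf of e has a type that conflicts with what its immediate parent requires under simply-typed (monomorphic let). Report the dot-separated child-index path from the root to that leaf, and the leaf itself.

Trace:
u : b
\v._ : c -> b
\u._ : b -> c -> b
  unify b -> c -> b ~ Bool -> d
  unify b ~ Bool
  unify c -> Bool ~ d
_ _ : c -> Bool
let z : c -> Bool
let w : Int
w : Int
\y._ : a -> Int
let x : a -> Int
q : f
\q._ : f -> f
\p._ : e -> f -> f
\s._ : h -> Bool
\r._ : g -> h -> Bool
  unify g -> h -> Bool ~ Int -> i
  unify g ~ Int
  unify h -> Bool ~ i
_ _ : h -> Bool
  unify Int ~ Bool
  FAIL: mismatch Int ~ Bool

Answer: 1.1.1.0 : 0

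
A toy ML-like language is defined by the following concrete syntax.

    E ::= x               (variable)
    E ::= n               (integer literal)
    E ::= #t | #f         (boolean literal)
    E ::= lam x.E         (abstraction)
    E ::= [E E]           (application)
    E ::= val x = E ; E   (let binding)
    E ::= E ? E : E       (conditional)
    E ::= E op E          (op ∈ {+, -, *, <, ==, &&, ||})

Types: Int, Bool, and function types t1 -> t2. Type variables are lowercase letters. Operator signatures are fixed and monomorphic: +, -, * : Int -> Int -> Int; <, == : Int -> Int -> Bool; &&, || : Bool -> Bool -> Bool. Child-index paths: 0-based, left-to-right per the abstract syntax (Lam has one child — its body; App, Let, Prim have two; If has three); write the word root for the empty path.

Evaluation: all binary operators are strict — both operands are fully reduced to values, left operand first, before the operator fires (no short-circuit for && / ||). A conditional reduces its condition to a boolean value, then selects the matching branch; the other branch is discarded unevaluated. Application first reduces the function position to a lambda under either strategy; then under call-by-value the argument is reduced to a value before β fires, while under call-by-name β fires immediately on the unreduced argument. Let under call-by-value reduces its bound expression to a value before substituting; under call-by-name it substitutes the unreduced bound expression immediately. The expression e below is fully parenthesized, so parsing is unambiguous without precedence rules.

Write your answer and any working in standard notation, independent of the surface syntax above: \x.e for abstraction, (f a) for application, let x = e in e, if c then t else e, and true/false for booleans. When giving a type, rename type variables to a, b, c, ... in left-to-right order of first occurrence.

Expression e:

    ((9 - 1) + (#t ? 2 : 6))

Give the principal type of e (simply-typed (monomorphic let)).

Trace:
  unify Int ~ Int
  unify Int ~ Int
  unify Int ~ Int
  unify Bool ~ Bool
  unify Int ~ Int
  unify Int ~ Int

Answer: Int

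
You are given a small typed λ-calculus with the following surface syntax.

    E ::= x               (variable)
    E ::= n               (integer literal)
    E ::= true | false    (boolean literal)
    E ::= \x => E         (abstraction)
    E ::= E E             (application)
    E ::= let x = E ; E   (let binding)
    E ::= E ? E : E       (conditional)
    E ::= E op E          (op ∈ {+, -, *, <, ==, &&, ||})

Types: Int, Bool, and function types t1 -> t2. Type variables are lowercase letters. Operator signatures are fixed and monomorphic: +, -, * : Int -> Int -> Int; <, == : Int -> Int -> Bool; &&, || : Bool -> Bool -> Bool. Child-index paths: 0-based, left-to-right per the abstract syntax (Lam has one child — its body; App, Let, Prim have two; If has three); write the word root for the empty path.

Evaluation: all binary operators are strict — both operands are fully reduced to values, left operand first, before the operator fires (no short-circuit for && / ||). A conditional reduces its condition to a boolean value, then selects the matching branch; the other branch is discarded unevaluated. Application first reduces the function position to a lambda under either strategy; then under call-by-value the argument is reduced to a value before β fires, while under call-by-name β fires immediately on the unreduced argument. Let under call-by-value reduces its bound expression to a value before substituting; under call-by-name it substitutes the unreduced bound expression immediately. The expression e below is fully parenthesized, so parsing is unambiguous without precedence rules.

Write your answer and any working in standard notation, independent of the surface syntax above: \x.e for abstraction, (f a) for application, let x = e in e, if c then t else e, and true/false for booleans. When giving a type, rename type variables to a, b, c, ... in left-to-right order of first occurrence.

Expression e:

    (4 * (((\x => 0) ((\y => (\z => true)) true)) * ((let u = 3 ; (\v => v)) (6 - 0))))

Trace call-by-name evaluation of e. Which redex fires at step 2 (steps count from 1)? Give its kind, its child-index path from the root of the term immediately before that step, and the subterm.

Derivation:
step 0: (4 * (((\x.0) ((\y.(\z.true)) true)) * ((let u = 3 in (\v.v)) (6 - 0))))
step 1: [beta@1.0] (4 * (0 * ((let u = 3 in (\v.v)) (6 - 0))))
step 2: [let@1.1.0] (4 * (0 * ((\v.v) (6 - 0))))

Answer: let at 1.1.0 : (let u = 3 in (\v.v))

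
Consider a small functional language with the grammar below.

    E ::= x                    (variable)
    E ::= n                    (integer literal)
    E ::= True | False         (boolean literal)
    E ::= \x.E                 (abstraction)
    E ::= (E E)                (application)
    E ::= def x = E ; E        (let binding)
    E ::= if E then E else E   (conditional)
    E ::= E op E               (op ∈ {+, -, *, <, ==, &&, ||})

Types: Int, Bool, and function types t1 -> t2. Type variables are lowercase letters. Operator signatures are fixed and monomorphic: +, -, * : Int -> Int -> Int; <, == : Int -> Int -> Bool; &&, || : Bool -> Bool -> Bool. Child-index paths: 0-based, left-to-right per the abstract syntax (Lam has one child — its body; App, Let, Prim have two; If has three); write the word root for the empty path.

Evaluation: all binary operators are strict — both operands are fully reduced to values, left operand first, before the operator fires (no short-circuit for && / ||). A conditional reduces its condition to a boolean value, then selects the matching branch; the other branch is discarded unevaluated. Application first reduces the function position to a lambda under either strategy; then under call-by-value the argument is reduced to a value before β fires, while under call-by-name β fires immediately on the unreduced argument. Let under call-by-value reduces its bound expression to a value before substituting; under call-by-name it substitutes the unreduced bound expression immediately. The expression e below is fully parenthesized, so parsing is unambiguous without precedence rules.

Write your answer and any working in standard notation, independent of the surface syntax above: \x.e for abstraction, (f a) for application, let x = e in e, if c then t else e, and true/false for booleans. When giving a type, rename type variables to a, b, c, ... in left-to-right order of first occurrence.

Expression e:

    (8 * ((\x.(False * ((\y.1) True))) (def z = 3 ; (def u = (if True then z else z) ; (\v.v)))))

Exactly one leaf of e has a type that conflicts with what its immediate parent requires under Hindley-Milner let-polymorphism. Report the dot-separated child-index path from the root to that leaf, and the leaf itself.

Derivation:
  unify Int ~ Int
  unify Bool ~ Int
  FAIL: mismatch Bool ~ Int

Answer: 1.0.0.0 : false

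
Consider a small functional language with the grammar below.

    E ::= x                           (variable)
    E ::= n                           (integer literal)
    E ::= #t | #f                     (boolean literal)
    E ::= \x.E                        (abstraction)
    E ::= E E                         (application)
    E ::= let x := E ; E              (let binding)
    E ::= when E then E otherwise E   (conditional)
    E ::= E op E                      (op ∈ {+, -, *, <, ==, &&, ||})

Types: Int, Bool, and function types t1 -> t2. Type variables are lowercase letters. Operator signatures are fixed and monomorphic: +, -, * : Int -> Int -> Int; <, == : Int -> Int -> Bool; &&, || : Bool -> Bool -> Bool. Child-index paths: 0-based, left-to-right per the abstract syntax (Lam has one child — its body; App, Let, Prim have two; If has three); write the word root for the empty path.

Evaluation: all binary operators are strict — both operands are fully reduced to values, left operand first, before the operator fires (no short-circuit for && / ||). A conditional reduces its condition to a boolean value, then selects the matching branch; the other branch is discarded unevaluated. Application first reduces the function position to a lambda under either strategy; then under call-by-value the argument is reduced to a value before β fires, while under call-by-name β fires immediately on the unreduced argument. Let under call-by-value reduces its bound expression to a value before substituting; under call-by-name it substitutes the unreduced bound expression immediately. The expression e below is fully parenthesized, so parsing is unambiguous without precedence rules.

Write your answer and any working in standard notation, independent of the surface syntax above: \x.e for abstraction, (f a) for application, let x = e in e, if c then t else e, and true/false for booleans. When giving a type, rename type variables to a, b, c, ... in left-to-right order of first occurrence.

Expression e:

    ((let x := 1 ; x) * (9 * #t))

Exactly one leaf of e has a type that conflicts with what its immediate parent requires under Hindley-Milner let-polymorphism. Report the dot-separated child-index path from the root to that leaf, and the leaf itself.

Answer: 1.1 : true

Working:
let x : Int
x : Int
  unify Int ~ Int
  unify Int ~ Int
  unify Bool ~ Int
  FAIL: mismatch Bool ~ Int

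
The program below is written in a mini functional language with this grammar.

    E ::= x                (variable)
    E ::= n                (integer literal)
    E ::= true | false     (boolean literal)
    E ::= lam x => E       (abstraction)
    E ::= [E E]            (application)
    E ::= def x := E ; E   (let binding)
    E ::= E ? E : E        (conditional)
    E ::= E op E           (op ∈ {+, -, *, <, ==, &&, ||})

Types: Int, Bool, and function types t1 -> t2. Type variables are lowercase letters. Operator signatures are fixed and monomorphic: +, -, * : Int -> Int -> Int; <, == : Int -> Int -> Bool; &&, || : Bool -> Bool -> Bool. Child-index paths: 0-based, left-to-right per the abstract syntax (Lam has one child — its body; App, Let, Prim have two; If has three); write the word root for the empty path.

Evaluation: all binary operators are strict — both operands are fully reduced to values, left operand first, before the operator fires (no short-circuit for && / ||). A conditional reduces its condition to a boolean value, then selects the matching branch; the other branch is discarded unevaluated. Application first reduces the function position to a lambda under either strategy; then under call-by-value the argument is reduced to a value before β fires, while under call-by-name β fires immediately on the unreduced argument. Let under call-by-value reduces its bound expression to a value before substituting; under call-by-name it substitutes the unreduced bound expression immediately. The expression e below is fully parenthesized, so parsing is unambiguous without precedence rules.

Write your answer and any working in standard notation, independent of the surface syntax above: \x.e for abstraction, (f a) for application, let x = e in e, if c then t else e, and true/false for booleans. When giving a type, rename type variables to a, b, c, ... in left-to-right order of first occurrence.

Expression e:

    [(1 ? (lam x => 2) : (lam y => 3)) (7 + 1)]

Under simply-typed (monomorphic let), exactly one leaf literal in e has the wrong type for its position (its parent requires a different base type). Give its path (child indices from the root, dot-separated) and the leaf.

Derivation:
  unify Int ~ Bool
  FAIL: mismatch Int ~ Bool

Answer: 0.0 : 1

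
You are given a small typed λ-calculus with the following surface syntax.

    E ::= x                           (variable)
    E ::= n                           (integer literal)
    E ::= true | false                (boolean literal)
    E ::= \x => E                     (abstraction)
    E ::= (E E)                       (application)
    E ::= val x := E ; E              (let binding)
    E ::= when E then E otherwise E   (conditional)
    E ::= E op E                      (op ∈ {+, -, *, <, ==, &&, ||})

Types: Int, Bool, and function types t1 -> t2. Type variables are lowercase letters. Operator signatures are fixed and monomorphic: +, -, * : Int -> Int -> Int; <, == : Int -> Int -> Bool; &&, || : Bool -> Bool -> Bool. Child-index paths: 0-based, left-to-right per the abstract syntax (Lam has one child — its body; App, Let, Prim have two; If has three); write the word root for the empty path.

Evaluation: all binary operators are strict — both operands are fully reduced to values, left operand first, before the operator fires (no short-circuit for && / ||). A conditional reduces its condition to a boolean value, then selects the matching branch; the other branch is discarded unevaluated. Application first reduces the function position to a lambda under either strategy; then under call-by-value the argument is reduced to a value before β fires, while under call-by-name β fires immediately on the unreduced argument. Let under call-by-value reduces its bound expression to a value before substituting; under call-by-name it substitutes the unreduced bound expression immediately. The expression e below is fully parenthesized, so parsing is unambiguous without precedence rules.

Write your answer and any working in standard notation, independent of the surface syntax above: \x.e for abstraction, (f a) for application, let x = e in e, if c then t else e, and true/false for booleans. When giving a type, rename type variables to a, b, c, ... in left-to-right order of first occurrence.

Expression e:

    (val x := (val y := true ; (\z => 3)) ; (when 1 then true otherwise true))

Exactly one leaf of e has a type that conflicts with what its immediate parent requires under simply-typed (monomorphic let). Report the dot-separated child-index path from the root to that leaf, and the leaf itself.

Answer: 1.0 : 1

Derivation:
let y : Bool
\z._ : a -> Int
let x : a -> Int
  unify Int ~ Bool
  FAIL: mismatch Int ~ Bool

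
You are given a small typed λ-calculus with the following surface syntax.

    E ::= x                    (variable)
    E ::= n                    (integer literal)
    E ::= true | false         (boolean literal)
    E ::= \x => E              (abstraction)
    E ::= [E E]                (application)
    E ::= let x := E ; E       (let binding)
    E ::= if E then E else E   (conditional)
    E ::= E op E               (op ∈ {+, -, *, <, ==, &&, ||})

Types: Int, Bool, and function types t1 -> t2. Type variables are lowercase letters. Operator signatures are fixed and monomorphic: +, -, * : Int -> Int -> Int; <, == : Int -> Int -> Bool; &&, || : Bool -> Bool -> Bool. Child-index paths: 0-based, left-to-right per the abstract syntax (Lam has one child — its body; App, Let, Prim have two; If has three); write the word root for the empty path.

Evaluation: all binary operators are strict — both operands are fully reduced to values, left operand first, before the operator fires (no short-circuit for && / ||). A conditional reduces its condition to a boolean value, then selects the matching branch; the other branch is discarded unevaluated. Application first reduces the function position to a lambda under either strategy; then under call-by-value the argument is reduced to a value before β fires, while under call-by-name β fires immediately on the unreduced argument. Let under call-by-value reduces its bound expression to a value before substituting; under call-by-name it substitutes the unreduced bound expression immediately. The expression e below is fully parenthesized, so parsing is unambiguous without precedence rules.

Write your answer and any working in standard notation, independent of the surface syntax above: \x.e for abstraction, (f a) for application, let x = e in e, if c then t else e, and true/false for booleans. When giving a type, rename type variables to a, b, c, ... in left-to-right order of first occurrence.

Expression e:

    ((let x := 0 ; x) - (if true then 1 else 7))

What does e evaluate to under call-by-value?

Answer: -1

Working:
step 0: ((let x = 0 in x) - (if true then 1 else 7))
step 1: [let@0] (0 - (if true then 1 else 7))
step 2: [if@1] (0 - 1)
step 3: [delta@root] -1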